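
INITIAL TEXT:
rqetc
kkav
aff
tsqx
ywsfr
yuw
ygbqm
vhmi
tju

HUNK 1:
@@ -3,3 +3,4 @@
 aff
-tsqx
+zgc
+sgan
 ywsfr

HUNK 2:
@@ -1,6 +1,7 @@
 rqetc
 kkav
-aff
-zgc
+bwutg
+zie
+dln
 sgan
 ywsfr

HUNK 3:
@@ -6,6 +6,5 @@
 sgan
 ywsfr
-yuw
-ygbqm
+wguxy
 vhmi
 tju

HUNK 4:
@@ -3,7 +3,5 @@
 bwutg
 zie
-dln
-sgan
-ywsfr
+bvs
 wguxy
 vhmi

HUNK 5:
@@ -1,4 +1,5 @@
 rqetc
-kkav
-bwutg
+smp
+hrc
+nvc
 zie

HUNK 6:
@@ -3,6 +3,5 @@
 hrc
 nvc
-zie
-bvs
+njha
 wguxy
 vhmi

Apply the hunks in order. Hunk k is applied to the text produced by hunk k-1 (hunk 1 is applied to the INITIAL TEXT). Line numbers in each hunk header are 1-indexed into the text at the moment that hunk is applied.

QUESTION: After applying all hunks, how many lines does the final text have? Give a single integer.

Answer: 8

Derivation:
Hunk 1: at line 3 remove [tsqx] add [zgc,sgan] -> 10 lines: rqetc kkav aff zgc sgan ywsfr yuw ygbqm vhmi tju
Hunk 2: at line 1 remove [aff,zgc] add [bwutg,zie,dln] -> 11 lines: rqetc kkav bwutg zie dln sgan ywsfr yuw ygbqm vhmi tju
Hunk 3: at line 6 remove [yuw,ygbqm] add [wguxy] -> 10 lines: rqetc kkav bwutg zie dln sgan ywsfr wguxy vhmi tju
Hunk 4: at line 3 remove [dln,sgan,ywsfr] add [bvs] -> 8 lines: rqetc kkav bwutg zie bvs wguxy vhmi tju
Hunk 5: at line 1 remove [kkav,bwutg] add [smp,hrc,nvc] -> 9 lines: rqetc smp hrc nvc zie bvs wguxy vhmi tju
Hunk 6: at line 3 remove [zie,bvs] add [njha] -> 8 lines: rqetc smp hrc nvc njha wguxy vhmi tju
Final line count: 8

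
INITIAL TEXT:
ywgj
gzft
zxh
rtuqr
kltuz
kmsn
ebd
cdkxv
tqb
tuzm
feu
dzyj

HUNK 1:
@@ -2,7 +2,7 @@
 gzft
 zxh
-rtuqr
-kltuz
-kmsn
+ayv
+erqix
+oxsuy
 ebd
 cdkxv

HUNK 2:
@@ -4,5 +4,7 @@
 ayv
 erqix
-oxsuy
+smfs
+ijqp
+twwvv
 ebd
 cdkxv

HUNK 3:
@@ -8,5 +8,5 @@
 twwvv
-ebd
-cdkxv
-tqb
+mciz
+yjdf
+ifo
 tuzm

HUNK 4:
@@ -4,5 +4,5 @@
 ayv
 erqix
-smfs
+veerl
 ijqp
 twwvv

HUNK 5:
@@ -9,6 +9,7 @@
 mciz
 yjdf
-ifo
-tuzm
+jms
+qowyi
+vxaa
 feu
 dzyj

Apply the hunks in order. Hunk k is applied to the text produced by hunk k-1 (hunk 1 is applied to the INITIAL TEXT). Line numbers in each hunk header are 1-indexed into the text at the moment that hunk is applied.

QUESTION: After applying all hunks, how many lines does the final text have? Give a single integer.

Hunk 1: at line 2 remove [rtuqr,kltuz,kmsn] add [ayv,erqix,oxsuy] -> 12 lines: ywgj gzft zxh ayv erqix oxsuy ebd cdkxv tqb tuzm feu dzyj
Hunk 2: at line 4 remove [oxsuy] add [smfs,ijqp,twwvv] -> 14 lines: ywgj gzft zxh ayv erqix smfs ijqp twwvv ebd cdkxv tqb tuzm feu dzyj
Hunk 3: at line 8 remove [ebd,cdkxv,tqb] add [mciz,yjdf,ifo] -> 14 lines: ywgj gzft zxh ayv erqix smfs ijqp twwvv mciz yjdf ifo tuzm feu dzyj
Hunk 4: at line 4 remove [smfs] add [veerl] -> 14 lines: ywgj gzft zxh ayv erqix veerl ijqp twwvv mciz yjdf ifo tuzm feu dzyj
Hunk 5: at line 9 remove [ifo,tuzm] add [jms,qowyi,vxaa] -> 15 lines: ywgj gzft zxh ayv erqix veerl ijqp twwvv mciz yjdf jms qowyi vxaa feu dzyj
Final line count: 15

Answer: 15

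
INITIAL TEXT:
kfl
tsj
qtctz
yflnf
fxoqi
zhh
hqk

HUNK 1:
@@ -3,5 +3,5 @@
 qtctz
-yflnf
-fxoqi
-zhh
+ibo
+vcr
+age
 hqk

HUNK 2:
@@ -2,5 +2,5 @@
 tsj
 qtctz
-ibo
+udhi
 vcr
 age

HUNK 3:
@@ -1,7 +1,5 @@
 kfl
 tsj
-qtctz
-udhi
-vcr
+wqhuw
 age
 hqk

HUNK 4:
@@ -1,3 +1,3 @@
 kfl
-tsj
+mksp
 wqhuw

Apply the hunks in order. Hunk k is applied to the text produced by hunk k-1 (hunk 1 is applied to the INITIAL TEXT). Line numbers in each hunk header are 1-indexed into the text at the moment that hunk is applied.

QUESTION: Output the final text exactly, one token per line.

Hunk 1: at line 3 remove [yflnf,fxoqi,zhh] add [ibo,vcr,age] -> 7 lines: kfl tsj qtctz ibo vcr age hqk
Hunk 2: at line 2 remove [ibo] add [udhi] -> 7 lines: kfl tsj qtctz udhi vcr age hqk
Hunk 3: at line 1 remove [qtctz,udhi,vcr] add [wqhuw] -> 5 lines: kfl tsj wqhuw age hqk
Hunk 4: at line 1 remove [tsj] add [mksp] -> 5 lines: kfl mksp wqhuw age hqk

Answer: kfl
mksp
wqhuw
age
hqk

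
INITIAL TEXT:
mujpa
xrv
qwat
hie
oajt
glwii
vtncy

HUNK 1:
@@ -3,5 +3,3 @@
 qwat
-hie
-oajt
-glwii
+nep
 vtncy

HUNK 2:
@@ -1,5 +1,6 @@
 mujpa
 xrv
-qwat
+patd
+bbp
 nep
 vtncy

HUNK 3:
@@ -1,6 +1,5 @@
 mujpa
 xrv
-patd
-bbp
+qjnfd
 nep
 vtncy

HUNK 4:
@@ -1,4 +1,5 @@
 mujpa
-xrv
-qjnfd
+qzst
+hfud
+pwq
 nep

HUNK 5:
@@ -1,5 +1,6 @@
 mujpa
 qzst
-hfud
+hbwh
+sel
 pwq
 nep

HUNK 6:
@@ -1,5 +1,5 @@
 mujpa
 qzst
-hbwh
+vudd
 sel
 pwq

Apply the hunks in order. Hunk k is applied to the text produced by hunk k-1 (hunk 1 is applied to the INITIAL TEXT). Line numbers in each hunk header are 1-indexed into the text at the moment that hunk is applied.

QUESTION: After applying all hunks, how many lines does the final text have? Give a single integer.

Answer: 7

Derivation:
Hunk 1: at line 3 remove [hie,oajt,glwii] add [nep] -> 5 lines: mujpa xrv qwat nep vtncy
Hunk 2: at line 1 remove [qwat] add [patd,bbp] -> 6 lines: mujpa xrv patd bbp nep vtncy
Hunk 3: at line 1 remove [patd,bbp] add [qjnfd] -> 5 lines: mujpa xrv qjnfd nep vtncy
Hunk 4: at line 1 remove [xrv,qjnfd] add [qzst,hfud,pwq] -> 6 lines: mujpa qzst hfud pwq nep vtncy
Hunk 5: at line 1 remove [hfud] add [hbwh,sel] -> 7 lines: mujpa qzst hbwh sel pwq nep vtncy
Hunk 6: at line 1 remove [hbwh] add [vudd] -> 7 lines: mujpa qzst vudd sel pwq nep vtncy
Final line count: 7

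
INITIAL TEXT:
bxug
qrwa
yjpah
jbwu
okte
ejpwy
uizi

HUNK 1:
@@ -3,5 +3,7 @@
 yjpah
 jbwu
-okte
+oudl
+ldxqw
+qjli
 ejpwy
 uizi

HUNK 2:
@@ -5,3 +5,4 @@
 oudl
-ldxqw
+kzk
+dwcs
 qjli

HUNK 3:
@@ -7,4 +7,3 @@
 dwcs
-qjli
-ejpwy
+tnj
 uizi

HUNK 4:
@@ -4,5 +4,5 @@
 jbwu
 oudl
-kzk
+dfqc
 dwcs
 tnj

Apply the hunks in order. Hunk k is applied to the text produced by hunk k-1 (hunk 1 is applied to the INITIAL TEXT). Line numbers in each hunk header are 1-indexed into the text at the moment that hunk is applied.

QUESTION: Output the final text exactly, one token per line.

Answer: bxug
qrwa
yjpah
jbwu
oudl
dfqc
dwcs
tnj
uizi

Derivation:
Hunk 1: at line 3 remove [okte] add [oudl,ldxqw,qjli] -> 9 lines: bxug qrwa yjpah jbwu oudl ldxqw qjli ejpwy uizi
Hunk 2: at line 5 remove [ldxqw] add [kzk,dwcs] -> 10 lines: bxug qrwa yjpah jbwu oudl kzk dwcs qjli ejpwy uizi
Hunk 3: at line 7 remove [qjli,ejpwy] add [tnj] -> 9 lines: bxug qrwa yjpah jbwu oudl kzk dwcs tnj uizi
Hunk 4: at line 4 remove [kzk] add [dfqc] -> 9 lines: bxug qrwa yjpah jbwu oudl dfqc dwcs tnj uizi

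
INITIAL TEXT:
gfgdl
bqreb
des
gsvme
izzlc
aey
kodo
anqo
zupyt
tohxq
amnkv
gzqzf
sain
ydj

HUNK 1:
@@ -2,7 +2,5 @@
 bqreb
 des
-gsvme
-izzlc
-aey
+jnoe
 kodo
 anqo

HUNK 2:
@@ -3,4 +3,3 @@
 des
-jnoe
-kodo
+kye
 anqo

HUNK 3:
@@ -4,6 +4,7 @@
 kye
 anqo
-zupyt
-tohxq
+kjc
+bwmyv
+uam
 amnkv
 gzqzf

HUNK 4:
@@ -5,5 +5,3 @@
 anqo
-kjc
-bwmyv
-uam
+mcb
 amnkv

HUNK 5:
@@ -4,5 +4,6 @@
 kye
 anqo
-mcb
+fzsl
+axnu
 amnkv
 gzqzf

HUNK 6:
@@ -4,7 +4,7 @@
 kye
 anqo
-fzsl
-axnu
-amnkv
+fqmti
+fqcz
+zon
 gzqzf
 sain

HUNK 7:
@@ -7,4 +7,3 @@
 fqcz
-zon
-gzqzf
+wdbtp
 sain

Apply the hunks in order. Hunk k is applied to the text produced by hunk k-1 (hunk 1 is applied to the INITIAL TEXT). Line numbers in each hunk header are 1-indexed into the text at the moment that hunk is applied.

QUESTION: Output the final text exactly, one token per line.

Answer: gfgdl
bqreb
des
kye
anqo
fqmti
fqcz
wdbtp
sain
ydj

Derivation:
Hunk 1: at line 2 remove [gsvme,izzlc,aey] add [jnoe] -> 12 lines: gfgdl bqreb des jnoe kodo anqo zupyt tohxq amnkv gzqzf sain ydj
Hunk 2: at line 3 remove [jnoe,kodo] add [kye] -> 11 lines: gfgdl bqreb des kye anqo zupyt tohxq amnkv gzqzf sain ydj
Hunk 3: at line 4 remove [zupyt,tohxq] add [kjc,bwmyv,uam] -> 12 lines: gfgdl bqreb des kye anqo kjc bwmyv uam amnkv gzqzf sain ydj
Hunk 4: at line 5 remove [kjc,bwmyv,uam] add [mcb] -> 10 lines: gfgdl bqreb des kye anqo mcb amnkv gzqzf sain ydj
Hunk 5: at line 4 remove [mcb] add [fzsl,axnu] -> 11 lines: gfgdl bqreb des kye anqo fzsl axnu amnkv gzqzf sain ydj
Hunk 6: at line 4 remove [fzsl,axnu,amnkv] add [fqmti,fqcz,zon] -> 11 lines: gfgdl bqreb des kye anqo fqmti fqcz zon gzqzf sain ydj
Hunk 7: at line 7 remove [zon,gzqzf] add [wdbtp] -> 10 lines: gfgdl bqreb des kye anqo fqmti fqcz wdbtp sain ydj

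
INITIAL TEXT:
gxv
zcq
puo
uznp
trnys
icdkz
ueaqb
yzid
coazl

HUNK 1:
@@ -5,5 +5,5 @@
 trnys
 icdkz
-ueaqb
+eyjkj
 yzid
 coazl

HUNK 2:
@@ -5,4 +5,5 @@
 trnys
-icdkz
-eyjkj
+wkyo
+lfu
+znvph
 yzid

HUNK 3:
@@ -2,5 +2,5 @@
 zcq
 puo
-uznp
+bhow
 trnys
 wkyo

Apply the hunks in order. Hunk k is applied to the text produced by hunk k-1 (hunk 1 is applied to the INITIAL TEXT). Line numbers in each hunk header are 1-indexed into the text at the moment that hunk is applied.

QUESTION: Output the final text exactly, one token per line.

Answer: gxv
zcq
puo
bhow
trnys
wkyo
lfu
znvph
yzid
coazl

Derivation:
Hunk 1: at line 5 remove [ueaqb] add [eyjkj] -> 9 lines: gxv zcq puo uznp trnys icdkz eyjkj yzid coazl
Hunk 2: at line 5 remove [icdkz,eyjkj] add [wkyo,lfu,znvph] -> 10 lines: gxv zcq puo uznp trnys wkyo lfu znvph yzid coazl
Hunk 3: at line 2 remove [uznp] add [bhow] -> 10 lines: gxv zcq puo bhow trnys wkyo lfu znvph yzid coazl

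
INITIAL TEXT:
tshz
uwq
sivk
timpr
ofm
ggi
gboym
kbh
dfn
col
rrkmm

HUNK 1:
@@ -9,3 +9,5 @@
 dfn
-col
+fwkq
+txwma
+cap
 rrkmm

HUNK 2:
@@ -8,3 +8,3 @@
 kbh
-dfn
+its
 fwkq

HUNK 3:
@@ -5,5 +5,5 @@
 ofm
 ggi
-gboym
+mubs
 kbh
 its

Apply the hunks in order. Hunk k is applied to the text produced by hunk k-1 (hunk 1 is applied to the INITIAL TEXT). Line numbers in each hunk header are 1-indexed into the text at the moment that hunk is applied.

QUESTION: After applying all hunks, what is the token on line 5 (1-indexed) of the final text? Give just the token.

Hunk 1: at line 9 remove [col] add [fwkq,txwma,cap] -> 13 lines: tshz uwq sivk timpr ofm ggi gboym kbh dfn fwkq txwma cap rrkmm
Hunk 2: at line 8 remove [dfn] add [its] -> 13 lines: tshz uwq sivk timpr ofm ggi gboym kbh its fwkq txwma cap rrkmm
Hunk 3: at line 5 remove [gboym] add [mubs] -> 13 lines: tshz uwq sivk timpr ofm ggi mubs kbh its fwkq txwma cap rrkmm
Final line 5: ofm

Answer: ofm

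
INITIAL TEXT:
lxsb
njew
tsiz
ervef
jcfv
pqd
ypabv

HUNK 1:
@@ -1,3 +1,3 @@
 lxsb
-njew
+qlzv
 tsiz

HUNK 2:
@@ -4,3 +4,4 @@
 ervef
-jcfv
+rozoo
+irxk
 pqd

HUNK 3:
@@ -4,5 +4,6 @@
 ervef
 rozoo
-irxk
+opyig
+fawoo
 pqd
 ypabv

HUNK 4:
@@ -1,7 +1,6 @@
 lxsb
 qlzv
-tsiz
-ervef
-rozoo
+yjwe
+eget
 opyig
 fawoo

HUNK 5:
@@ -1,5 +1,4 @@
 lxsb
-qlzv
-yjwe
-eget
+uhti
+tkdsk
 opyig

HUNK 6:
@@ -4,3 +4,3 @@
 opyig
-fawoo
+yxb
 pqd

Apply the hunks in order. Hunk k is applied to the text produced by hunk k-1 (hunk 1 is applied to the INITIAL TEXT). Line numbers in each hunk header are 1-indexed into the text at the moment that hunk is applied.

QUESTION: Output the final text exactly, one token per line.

Hunk 1: at line 1 remove [njew] add [qlzv] -> 7 lines: lxsb qlzv tsiz ervef jcfv pqd ypabv
Hunk 2: at line 4 remove [jcfv] add [rozoo,irxk] -> 8 lines: lxsb qlzv tsiz ervef rozoo irxk pqd ypabv
Hunk 3: at line 4 remove [irxk] add [opyig,fawoo] -> 9 lines: lxsb qlzv tsiz ervef rozoo opyig fawoo pqd ypabv
Hunk 4: at line 1 remove [tsiz,ervef,rozoo] add [yjwe,eget] -> 8 lines: lxsb qlzv yjwe eget opyig fawoo pqd ypabv
Hunk 5: at line 1 remove [qlzv,yjwe,eget] add [uhti,tkdsk] -> 7 lines: lxsb uhti tkdsk opyig fawoo pqd ypabv
Hunk 6: at line 4 remove [fawoo] add [yxb] -> 7 lines: lxsb uhti tkdsk opyig yxb pqd ypabv

Answer: lxsb
uhti
tkdsk
opyig
yxb
pqd
ypabv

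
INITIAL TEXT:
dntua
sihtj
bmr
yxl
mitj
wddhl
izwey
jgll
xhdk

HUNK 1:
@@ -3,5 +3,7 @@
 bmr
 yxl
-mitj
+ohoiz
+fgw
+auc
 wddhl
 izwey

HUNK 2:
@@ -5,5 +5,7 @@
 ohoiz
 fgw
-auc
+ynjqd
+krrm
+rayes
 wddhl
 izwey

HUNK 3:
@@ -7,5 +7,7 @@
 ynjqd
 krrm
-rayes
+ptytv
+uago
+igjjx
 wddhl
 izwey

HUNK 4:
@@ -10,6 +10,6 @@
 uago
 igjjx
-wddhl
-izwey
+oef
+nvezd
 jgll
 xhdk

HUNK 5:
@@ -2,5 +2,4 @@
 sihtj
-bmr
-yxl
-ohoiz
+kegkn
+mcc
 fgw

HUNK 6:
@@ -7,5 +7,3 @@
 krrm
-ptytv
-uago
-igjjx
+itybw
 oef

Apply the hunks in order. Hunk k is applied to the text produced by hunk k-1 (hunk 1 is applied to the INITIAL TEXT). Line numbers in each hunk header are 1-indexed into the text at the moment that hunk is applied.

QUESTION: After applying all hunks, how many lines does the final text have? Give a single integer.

Hunk 1: at line 3 remove [mitj] add [ohoiz,fgw,auc] -> 11 lines: dntua sihtj bmr yxl ohoiz fgw auc wddhl izwey jgll xhdk
Hunk 2: at line 5 remove [auc] add [ynjqd,krrm,rayes] -> 13 lines: dntua sihtj bmr yxl ohoiz fgw ynjqd krrm rayes wddhl izwey jgll xhdk
Hunk 3: at line 7 remove [rayes] add [ptytv,uago,igjjx] -> 15 lines: dntua sihtj bmr yxl ohoiz fgw ynjqd krrm ptytv uago igjjx wddhl izwey jgll xhdk
Hunk 4: at line 10 remove [wddhl,izwey] add [oef,nvezd] -> 15 lines: dntua sihtj bmr yxl ohoiz fgw ynjqd krrm ptytv uago igjjx oef nvezd jgll xhdk
Hunk 5: at line 2 remove [bmr,yxl,ohoiz] add [kegkn,mcc] -> 14 lines: dntua sihtj kegkn mcc fgw ynjqd krrm ptytv uago igjjx oef nvezd jgll xhdk
Hunk 6: at line 7 remove [ptytv,uago,igjjx] add [itybw] -> 12 lines: dntua sihtj kegkn mcc fgw ynjqd krrm itybw oef nvezd jgll xhdk
Final line count: 12

Answer: 12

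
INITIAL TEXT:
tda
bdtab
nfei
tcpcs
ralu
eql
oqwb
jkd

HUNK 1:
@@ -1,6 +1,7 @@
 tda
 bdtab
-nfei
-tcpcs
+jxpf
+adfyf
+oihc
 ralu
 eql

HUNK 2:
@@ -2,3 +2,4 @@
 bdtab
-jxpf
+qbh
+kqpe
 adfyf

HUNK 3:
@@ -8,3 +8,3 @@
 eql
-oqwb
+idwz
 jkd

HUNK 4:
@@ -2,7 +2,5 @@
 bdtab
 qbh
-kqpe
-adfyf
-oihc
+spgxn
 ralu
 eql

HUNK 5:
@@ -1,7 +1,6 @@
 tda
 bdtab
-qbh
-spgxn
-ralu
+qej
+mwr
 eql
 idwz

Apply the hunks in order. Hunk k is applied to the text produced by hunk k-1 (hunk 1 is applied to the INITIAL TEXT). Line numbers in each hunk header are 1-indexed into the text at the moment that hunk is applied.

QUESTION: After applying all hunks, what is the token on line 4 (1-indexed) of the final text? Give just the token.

Hunk 1: at line 1 remove [nfei,tcpcs] add [jxpf,adfyf,oihc] -> 9 lines: tda bdtab jxpf adfyf oihc ralu eql oqwb jkd
Hunk 2: at line 2 remove [jxpf] add [qbh,kqpe] -> 10 lines: tda bdtab qbh kqpe adfyf oihc ralu eql oqwb jkd
Hunk 3: at line 8 remove [oqwb] add [idwz] -> 10 lines: tda bdtab qbh kqpe adfyf oihc ralu eql idwz jkd
Hunk 4: at line 2 remove [kqpe,adfyf,oihc] add [spgxn] -> 8 lines: tda bdtab qbh spgxn ralu eql idwz jkd
Hunk 5: at line 1 remove [qbh,spgxn,ralu] add [qej,mwr] -> 7 lines: tda bdtab qej mwr eql idwz jkd
Final line 4: mwr

Answer: mwr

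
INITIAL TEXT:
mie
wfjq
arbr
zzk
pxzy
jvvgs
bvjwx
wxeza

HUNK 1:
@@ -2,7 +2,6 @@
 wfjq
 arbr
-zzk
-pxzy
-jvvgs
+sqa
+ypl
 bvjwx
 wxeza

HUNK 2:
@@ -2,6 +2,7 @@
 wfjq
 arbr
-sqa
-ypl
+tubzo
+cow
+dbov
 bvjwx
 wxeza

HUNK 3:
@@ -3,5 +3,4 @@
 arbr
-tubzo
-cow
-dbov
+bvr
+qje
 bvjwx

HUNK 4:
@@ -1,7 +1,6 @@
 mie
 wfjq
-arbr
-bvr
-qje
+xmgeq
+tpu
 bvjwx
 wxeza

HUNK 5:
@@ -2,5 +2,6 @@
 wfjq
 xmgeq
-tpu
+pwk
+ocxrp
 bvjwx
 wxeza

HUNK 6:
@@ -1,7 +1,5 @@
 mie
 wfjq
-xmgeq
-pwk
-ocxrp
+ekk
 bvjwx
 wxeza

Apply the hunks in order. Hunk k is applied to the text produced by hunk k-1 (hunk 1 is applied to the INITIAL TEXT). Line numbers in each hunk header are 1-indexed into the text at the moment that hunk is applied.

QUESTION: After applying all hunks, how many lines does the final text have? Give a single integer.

Hunk 1: at line 2 remove [zzk,pxzy,jvvgs] add [sqa,ypl] -> 7 lines: mie wfjq arbr sqa ypl bvjwx wxeza
Hunk 2: at line 2 remove [sqa,ypl] add [tubzo,cow,dbov] -> 8 lines: mie wfjq arbr tubzo cow dbov bvjwx wxeza
Hunk 3: at line 3 remove [tubzo,cow,dbov] add [bvr,qje] -> 7 lines: mie wfjq arbr bvr qje bvjwx wxeza
Hunk 4: at line 1 remove [arbr,bvr,qje] add [xmgeq,tpu] -> 6 lines: mie wfjq xmgeq tpu bvjwx wxeza
Hunk 5: at line 2 remove [tpu] add [pwk,ocxrp] -> 7 lines: mie wfjq xmgeq pwk ocxrp bvjwx wxeza
Hunk 6: at line 1 remove [xmgeq,pwk,ocxrp] add [ekk] -> 5 lines: mie wfjq ekk bvjwx wxeza
Final line count: 5

Answer: 5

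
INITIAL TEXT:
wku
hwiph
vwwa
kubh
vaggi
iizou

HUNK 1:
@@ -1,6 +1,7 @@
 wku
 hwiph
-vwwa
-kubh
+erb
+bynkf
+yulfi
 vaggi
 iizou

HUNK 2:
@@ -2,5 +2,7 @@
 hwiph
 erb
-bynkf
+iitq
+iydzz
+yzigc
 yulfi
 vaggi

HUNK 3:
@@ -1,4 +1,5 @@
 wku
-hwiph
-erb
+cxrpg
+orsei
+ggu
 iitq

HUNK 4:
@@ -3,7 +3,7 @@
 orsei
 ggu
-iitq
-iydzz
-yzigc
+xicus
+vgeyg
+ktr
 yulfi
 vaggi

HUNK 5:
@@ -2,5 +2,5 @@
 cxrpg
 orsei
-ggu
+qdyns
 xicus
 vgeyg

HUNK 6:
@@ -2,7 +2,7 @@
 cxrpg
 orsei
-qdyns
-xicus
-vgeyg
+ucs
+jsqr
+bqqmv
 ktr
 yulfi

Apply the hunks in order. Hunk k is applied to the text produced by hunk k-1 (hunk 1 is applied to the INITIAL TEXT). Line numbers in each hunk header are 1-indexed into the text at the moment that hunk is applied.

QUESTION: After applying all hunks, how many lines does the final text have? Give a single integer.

Hunk 1: at line 1 remove [vwwa,kubh] add [erb,bynkf,yulfi] -> 7 lines: wku hwiph erb bynkf yulfi vaggi iizou
Hunk 2: at line 2 remove [bynkf] add [iitq,iydzz,yzigc] -> 9 lines: wku hwiph erb iitq iydzz yzigc yulfi vaggi iizou
Hunk 3: at line 1 remove [hwiph,erb] add [cxrpg,orsei,ggu] -> 10 lines: wku cxrpg orsei ggu iitq iydzz yzigc yulfi vaggi iizou
Hunk 4: at line 3 remove [iitq,iydzz,yzigc] add [xicus,vgeyg,ktr] -> 10 lines: wku cxrpg orsei ggu xicus vgeyg ktr yulfi vaggi iizou
Hunk 5: at line 2 remove [ggu] add [qdyns] -> 10 lines: wku cxrpg orsei qdyns xicus vgeyg ktr yulfi vaggi iizou
Hunk 6: at line 2 remove [qdyns,xicus,vgeyg] add [ucs,jsqr,bqqmv] -> 10 lines: wku cxrpg orsei ucs jsqr bqqmv ktr yulfi vaggi iizou
Final line count: 10

Answer: 10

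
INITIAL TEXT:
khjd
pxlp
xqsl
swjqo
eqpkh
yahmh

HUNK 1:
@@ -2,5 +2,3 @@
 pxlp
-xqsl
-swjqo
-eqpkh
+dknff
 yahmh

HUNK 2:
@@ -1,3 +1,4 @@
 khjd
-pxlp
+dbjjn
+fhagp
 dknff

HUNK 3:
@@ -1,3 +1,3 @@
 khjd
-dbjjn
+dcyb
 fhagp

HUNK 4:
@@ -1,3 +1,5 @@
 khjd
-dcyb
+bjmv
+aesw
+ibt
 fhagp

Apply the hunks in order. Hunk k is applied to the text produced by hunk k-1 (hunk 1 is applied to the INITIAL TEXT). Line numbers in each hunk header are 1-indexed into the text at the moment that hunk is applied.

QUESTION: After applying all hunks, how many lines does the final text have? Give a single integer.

Answer: 7

Derivation:
Hunk 1: at line 2 remove [xqsl,swjqo,eqpkh] add [dknff] -> 4 lines: khjd pxlp dknff yahmh
Hunk 2: at line 1 remove [pxlp] add [dbjjn,fhagp] -> 5 lines: khjd dbjjn fhagp dknff yahmh
Hunk 3: at line 1 remove [dbjjn] add [dcyb] -> 5 lines: khjd dcyb fhagp dknff yahmh
Hunk 4: at line 1 remove [dcyb] add [bjmv,aesw,ibt] -> 7 lines: khjd bjmv aesw ibt fhagp dknff yahmh
Final line count: 7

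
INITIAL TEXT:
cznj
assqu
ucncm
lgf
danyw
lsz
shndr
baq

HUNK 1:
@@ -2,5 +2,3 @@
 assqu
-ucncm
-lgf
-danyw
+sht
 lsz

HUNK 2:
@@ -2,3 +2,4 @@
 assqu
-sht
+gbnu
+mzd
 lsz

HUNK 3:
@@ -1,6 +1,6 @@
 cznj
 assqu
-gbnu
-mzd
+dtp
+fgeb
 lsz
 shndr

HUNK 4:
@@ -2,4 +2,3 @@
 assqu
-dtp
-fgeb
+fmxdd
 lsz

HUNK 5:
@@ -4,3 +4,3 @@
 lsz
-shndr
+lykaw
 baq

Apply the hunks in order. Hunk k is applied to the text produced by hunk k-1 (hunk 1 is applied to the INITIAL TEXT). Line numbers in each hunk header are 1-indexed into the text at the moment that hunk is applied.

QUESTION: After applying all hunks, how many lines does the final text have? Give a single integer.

Hunk 1: at line 2 remove [ucncm,lgf,danyw] add [sht] -> 6 lines: cznj assqu sht lsz shndr baq
Hunk 2: at line 2 remove [sht] add [gbnu,mzd] -> 7 lines: cznj assqu gbnu mzd lsz shndr baq
Hunk 3: at line 1 remove [gbnu,mzd] add [dtp,fgeb] -> 7 lines: cznj assqu dtp fgeb lsz shndr baq
Hunk 4: at line 2 remove [dtp,fgeb] add [fmxdd] -> 6 lines: cznj assqu fmxdd lsz shndr baq
Hunk 5: at line 4 remove [shndr] add [lykaw] -> 6 lines: cznj assqu fmxdd lsz lykaw baq
Final line count: 6

Answer: 6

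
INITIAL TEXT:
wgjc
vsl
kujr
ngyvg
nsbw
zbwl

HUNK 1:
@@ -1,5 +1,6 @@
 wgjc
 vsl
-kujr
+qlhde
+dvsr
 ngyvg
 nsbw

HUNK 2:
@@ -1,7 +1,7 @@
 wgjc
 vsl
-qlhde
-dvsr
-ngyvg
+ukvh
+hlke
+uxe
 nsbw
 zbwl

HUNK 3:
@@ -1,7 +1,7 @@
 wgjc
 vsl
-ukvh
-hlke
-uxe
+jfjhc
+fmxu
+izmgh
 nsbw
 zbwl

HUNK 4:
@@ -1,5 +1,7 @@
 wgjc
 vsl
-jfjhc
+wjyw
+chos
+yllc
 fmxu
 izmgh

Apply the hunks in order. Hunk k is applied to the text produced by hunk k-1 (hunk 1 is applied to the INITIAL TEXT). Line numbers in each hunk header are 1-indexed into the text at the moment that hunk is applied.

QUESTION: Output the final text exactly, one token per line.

Answer: wgjc
vsl
wjyw
chos
yllc
fmxu
izmgh
nsbw
zbwl

Derivation:
Hunk 1: at line 1 remove [kujr] add [qlhde,dvsr] -> 7 lines: wgjc vsl qlhde dvsr ngyvg nsbw zbwl
Hunk 2: at line 1 remove [qlhde,dvsr,ngyvg] add [ukvh,hlke,uxe] -> 7 lines: wgjc vsl ukvh hlke uxe nsbw zbwl
Hunk 3: at line 1 remove [ukvh,hlke,uxe] add [jfjhc,fmxu,izmgh] -> 7 lines: wgjc vsl jfjhc fmxu izmgh nsbw zbwl
Hunk 4: at line 1 remove [jfjhc] add [wjyw,chos,yllc] -> 9 lines: wgjc vsl wjyw chos yllc fmxu izmgh nsbw zbwl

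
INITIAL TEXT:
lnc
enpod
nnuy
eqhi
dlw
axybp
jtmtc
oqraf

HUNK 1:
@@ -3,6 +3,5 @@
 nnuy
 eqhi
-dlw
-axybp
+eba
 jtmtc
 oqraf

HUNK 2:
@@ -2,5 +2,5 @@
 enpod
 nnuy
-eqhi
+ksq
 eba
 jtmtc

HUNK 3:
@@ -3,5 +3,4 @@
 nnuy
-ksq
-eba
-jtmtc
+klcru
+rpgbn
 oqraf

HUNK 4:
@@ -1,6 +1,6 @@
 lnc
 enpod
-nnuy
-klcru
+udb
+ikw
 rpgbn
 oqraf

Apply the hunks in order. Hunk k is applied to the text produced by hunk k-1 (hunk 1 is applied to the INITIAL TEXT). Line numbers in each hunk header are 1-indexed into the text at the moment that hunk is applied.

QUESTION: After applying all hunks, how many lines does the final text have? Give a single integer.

Hunk 1: at line 3 remove [dlw,axybp] add [eba] -> 7 lines: lnc enpod nnuy eqhi eba jtmtc oqraf
Hunk 2: at line 2 remove [eqhi] add [ksq] -> 7 lines: lnc enpod nnuy ksq eba jtmtc oqraf
Hunk 3: at line 3 remove [ksq,eba,jtmtc] add [klcru,rpgbn] -> 6 lines: lnc enpod nnuy klcru rpgbn oqraf
Hunk 4: at line 1 remove [nnuy,klcru] add [udb,ikw] -> 6 lines: lnc enpod udb ikw rpgbn oqraf
Final line count: 6

Answer: 6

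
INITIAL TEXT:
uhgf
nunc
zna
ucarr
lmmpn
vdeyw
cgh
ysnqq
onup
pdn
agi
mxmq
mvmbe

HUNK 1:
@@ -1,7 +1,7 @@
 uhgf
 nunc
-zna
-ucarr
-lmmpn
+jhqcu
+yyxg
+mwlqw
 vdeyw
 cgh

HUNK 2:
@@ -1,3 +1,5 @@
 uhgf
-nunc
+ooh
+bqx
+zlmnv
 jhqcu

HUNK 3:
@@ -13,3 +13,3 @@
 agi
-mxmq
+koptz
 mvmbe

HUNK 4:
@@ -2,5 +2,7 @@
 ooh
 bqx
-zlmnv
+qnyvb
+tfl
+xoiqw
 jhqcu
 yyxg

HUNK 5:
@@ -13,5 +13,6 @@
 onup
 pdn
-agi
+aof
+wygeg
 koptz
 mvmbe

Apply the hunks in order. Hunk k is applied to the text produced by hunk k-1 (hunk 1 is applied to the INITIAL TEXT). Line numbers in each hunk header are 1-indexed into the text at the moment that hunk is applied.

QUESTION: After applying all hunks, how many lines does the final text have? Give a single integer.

Answer: 18

Derivation:
Hunk 1: at line 1 remove [zna,ucarr,lmmpn] add [jhqcu,yyxg,mwlqw] -> 13 lines: uhgf nunc jhqcu yyxg mwlqw vdeyw cgh ysnqq onup pdn agi mxmq mvmbe
Hunk 2: at line 1 remove [nunc] add [ooh,bqx,zlmnv] -> 15 lines: uhgf ooh bqx zlmnv jhqcu yyxg mwlqw vdeyw cgh ysnqq onup pdn agi mxmq mvmbe
Hunk 3: at line 13 remove [mxmq] add [koptz] -> 15 lines: uhgf ooh bqx zlmnv jhqcu yyxg mwlqw vdeyw cgh ysnqq onup pdn agi koptz mvmbe
Hunk 4: at line 2 remove [zlmnv] add [qnyvb,tfl,xoiqw] -> 17 lines: uhgf ooh bqx qnyvb tfl xoiqw jhqcu yyxg mwlqw vdeyw cgh ysnqq onup pdn agi koptz mvmbe
Hunk 5: at line 13 remove [agi] add [aof,wygeg] -> 18 lines: uhgf ooh bqx qnyvb tfl xoiqw jhqcu yyxg mwlqw vdeyw cgh ysnqq onup pdn aof wygeg koptz mvmbe
Final line count: 18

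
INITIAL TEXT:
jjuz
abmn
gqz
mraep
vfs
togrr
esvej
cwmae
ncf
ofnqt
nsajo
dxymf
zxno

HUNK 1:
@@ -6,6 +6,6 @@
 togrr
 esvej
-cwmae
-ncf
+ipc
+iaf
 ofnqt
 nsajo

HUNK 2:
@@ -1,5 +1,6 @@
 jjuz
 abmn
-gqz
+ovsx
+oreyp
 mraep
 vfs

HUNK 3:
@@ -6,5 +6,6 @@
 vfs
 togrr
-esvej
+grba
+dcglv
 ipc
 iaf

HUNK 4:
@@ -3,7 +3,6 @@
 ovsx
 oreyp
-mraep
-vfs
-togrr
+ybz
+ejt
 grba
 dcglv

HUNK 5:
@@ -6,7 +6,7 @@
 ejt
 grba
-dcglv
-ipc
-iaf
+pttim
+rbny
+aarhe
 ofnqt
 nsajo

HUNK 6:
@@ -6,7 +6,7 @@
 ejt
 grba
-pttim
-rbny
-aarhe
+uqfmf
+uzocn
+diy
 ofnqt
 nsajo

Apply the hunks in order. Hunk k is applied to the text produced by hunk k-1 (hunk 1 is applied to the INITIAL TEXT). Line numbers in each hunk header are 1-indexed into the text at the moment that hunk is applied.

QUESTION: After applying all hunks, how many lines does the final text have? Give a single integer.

Answer: 14

Derivation:
Hunk 1: at line 6 remove [cwmae,ncf] add [ipc,iaf] -> 13 lines: jjuz abmn gqz mraep vfs togrr esvej ipc iaf ofnqt nsajo dxymf zxno
Hunk 2: at line 1 remove [gqz] add [ovsx,oreyp] -> 14 lines: jjuz abmn ovsx oreyp mraep vfs togrr esvej ipc iaf ofnqt nsajo dxymf zxno
Hunk 3: at line 6 remove [esvej] add [grba,dcglv] -> 15 lines: jjuz abmn ovsx oreyp mraep vfs togrr grba dcglv ipc iaf ofnqt nsajo dxymf zxno
Hunk 4: at line 3 remove [mraep,vfs,togrr] add [ybz,ejt] -> 14 lines: jjuz abmn ovsx oreyp ybz ejt grba dcglv ipc iaf ofnqt nsajo dxymf zxno
Hunk 5: at line 6 remove [dcglv,ipc,iaf] add [pttim,rbny,aarhe] -> 14 lines: jjuz abmn ovsx oreyp ybz ejt grba pttim rbny aarhe ofnqt nsajo dxymf zxno
Hunk 6: at line 6 remove [pttim,rbny,aarhe] add [uqfmf,uzocn,diy] -> 14 lines: jjuz abmn ovsx oreyp ybz ejt grba uqfmf uzocn diy ofnqt nsajo dxymf zxno
Final line count: 14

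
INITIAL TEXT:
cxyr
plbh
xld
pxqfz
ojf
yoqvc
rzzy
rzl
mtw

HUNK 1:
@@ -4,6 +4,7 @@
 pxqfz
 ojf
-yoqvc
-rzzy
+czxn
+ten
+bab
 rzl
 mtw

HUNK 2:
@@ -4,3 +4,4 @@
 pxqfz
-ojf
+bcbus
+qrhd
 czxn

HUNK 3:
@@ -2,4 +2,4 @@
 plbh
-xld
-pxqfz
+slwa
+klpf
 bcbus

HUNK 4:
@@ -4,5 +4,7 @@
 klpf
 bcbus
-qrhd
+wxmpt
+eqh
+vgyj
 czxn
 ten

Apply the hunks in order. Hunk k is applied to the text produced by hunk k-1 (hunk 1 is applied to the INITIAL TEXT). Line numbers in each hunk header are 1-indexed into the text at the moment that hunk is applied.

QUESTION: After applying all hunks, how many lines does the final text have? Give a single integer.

Answer: 13

Derivation:
Hunk 1: at line 4 remove [yoqvc,rzzy] add [czxn,ten,bab] -> 10 lines: cxyr plbh xld pxqfz ojf czxn ten bab rzl mtw
Hunk 2: at line 4 remove [ojf] add [bcbus,qrhd] -> 11 lines: cxyr plbh xld pxqfz bcbus qrhd czxn ten bab rzl mtw
Hunk 3: at line 2 remove [xld,pxqfz] add [slwa,klpf] -> 11 lines: cxyr plbh slwa klpf bcbus qrhd czxn ten bab rzl mtw
Hunk 4: at line 4 remove [qrhd] add [wxmpt,eqh,vgyj] -> 13 lines: cxyr plbh slwa klpf bcbus wxmpt eqh vgyj czxn ten bab rzl mtw
Final line count: 13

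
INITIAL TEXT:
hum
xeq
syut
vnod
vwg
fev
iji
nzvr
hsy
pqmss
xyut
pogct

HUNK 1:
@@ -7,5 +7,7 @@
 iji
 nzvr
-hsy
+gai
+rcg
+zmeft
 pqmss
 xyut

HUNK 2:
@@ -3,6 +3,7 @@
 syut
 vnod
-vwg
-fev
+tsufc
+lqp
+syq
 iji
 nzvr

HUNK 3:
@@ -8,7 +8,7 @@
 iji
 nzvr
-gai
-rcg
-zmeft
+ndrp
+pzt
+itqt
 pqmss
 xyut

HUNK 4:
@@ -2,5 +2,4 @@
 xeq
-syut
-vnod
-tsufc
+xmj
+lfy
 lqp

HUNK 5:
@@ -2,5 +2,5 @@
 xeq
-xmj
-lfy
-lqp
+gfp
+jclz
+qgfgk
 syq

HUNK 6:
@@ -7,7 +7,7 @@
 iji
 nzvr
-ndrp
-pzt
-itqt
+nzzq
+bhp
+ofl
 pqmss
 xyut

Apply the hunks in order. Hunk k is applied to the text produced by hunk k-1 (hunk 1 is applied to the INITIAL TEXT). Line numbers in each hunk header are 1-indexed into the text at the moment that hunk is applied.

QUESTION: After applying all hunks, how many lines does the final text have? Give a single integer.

Answer: 14

Derivation:
Hunk 1: at line 7 remove [hsy] add [gai,rcg,zmeft] -> 14 lines: hum xeq syut vnod vwg fev iji nzvr gai rcg zmeft pqmss xyut pogct
Hunk 2: at line 3 remove [vwg,fev] add [tsufc,lqp,syq] -> 15 lines: hum xeq syut vnod tsufc lqp syq iji nzvr gai rcg zmeft pqmss xyut pogct
Hunk 3: at line 8 remove [gai,rcg,zmeft] add [ndrp,pzt,itqt] -> 15 lines: hum xeq syut vnod tsufc lqp syq iji nzvr ndrp pzt itqt pqmss xyut pogct
Hunk 4: at line 2 remove [syut,vnod,tsufc] add [xmj,lfy] -> 14 lines: hum xeq xmj lfy lqp syq iji nzvr ndrp pzt itqt pqmss xyut pogct
Hunk 5: at line 2 remove [xmj,lfy,lqp] add [gfp,jclz,qgfgk] -> 14 lines: hum xeq gfp jclz qgfgk syq iji nzvr ndrp pzt itqt pqmss xyut pogct
Hunk 6: at line 7 remove [ndrp,pzt,itqt] add [nzzq,bhp,ofl] -> 14 lines: hum xeq gfp jclz qgfgk syq iji nzvr nzzq bhp ofl pqmss xyut pogct
Final line count: 14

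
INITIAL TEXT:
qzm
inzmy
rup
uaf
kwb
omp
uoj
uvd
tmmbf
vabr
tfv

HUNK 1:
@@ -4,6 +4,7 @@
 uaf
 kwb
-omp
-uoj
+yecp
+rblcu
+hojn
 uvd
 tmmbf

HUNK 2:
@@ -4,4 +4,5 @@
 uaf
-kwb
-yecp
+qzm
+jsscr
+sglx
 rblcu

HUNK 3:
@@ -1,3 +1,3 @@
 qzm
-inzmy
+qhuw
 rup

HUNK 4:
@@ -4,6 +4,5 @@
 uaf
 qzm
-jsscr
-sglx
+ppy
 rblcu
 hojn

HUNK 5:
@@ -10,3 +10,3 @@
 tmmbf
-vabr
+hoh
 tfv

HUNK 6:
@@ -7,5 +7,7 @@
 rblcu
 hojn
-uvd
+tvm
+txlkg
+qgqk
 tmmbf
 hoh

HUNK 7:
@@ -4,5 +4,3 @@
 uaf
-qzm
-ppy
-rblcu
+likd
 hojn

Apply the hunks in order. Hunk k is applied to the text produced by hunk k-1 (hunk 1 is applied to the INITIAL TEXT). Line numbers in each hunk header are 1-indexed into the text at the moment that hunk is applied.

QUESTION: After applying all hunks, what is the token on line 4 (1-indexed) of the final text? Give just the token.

Hunk 1: at line 4 remove [omp,uoj] add [yecp,rblcu,hojn] -> 12 lines: qzm inzmy rup uaf kwb yecp rblcu hojn uvd tmmbf vabr tfv
Hunk 2: at line 4 remove [kwb,yecp] add [qzm,jsscr,sglx] -> 13 lines: qzm inzmy rup uaf qzm jsscr sglx rblcu hojn uvd tmmbf vabr tfv
Hunk 3: at line 1 remove [inzmy] add [qhuw] -> 13 lines: qzm qhuw rup uaf qzm jsscr sglx rblcu hojn uvd tmmbf vabr tfv
Hunk 4: at line 4 remove [jsscr,sglx] add [ppy] -> 12 lines: qzm qhuw rup uaf qzm ppy rblcu hojn uvd tmmbf vabr tfv
Hunk 5: at line 10 remove [vabr] add [hoh] -> 12 lines: qzm qhuw rup uaf qzm ppy rblcu hojn uvd tmmbf hoh tfv
Hunk 6: at line 7 remove [uvd] add [tvm,txlkg,qgqk] -> 14 lines: qzm qhuw rup uaf qzm ppy rblcu hojn tvm txlkg qgqk tmmbf hoh tfv
Hunk 7: at line 4 remove [qzm,ppy,rblcu] add [likd] -> 12 lines: qzm qhuw rup uaf likd hojn tvm txlkg qgqk tmmbf hoh tfv
Final line 4: uaf

Answer: uaf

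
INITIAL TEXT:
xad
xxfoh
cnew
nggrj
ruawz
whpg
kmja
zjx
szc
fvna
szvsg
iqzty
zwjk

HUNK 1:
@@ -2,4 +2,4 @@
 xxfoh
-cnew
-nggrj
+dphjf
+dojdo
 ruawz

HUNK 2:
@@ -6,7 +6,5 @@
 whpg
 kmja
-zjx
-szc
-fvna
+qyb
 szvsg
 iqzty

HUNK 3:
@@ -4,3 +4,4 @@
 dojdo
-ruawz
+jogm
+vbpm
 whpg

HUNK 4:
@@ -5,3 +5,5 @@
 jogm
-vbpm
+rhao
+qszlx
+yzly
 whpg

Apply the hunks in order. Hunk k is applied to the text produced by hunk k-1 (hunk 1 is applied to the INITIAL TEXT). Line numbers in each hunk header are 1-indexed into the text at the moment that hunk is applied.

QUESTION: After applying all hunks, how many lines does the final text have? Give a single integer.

Answer: 14

Derivation:
Hunk 1: at line 2 remove [cnew,nggrj] add [dphjf,dojdo] -> 13 lines: xad xxfoh dphjf dojdo ruawz whpg kmja zjx szc fvna szvsg iqzty zwjk
Hunk 2: at line 6 remove [zjx,szc,fvna] add [qyb] -> 11 lines: xad xxfoh dphjf dojdo ruawz whpg kmja qyb szvsg iqzty zwjk
Hunk 3: at line 4 remove [ruawz] add [jogm,vbpm] -> 12 lines: xad xxfoh dphjf dojdo jogm vbpm whpg kmja qyb szvsg iqzty zwjk
Hunk 4: at line 5 remove [vbpm] add [rhao,qszlx,yzly] -> 14 lines: xad xxfoh dphjf dojdo jogm rhao qszlx yzly whpg kmja qyb szvsg iqzty zwjk
Final line count: 14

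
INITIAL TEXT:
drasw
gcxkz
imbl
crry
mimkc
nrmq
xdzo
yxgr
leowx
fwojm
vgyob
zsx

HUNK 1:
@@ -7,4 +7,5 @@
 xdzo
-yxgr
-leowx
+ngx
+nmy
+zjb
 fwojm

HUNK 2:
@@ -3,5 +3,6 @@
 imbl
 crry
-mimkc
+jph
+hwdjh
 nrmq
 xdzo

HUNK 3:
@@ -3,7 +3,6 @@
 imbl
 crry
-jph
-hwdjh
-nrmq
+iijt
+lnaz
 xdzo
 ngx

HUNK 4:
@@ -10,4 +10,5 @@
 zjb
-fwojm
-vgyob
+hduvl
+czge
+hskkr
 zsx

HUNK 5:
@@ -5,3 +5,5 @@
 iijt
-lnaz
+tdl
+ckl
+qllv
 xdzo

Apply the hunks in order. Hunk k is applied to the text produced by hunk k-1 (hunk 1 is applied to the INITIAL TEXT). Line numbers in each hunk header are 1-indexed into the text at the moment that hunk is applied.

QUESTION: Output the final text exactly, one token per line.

Answer: drasw
gcxkz
imbl
crry
iijt
tdl
ckl
qllv
xdzo
ngx
nmy
zjb
hduvl
czge
hskkr
zsx

Derivation:
Hunk 1: at line 7 remove [yxgr,leowx] add [ngx,nmy,zjb] -> 13 lines: drasw gcxkz imbl crry mimkc nrmq xdzo ngx nmy zjb fwojm vgyob zsx
Hunk 2: at line 3 remove [mimkc] add [jph,hwdjh] -> 14 lines: drasw gcxkz imbl crry jph hwdjh nrmq xdzo ngx nmy zjb fwojm vgyob zsx
Hunk 3: at line 3 remove [jph,hwdjh,nrmq] add [iijt,lnaz] -> 13 lines: drasw gcxkz imbl crry iijt lnaz xdzo ngx nmy zjb fwojm vgyob zsx
Hunk 4: at line 10 remove [fwojm,vgyob] add [hduvl,czge,hskkr] -> 14 lines: drasw gcxkz imbl crry iijt lnaz xdzo ngx nmy zjb hduvl czge hskkr zsx
Hunk 5: at line 5 remove [lnaz] add [tdl,ckl,qllv] -> 16 lines: drasw gcxkz imbl crry iijt tdl ckl qllv xdzo ngx nmy zjb hduvl czge hskkr zsx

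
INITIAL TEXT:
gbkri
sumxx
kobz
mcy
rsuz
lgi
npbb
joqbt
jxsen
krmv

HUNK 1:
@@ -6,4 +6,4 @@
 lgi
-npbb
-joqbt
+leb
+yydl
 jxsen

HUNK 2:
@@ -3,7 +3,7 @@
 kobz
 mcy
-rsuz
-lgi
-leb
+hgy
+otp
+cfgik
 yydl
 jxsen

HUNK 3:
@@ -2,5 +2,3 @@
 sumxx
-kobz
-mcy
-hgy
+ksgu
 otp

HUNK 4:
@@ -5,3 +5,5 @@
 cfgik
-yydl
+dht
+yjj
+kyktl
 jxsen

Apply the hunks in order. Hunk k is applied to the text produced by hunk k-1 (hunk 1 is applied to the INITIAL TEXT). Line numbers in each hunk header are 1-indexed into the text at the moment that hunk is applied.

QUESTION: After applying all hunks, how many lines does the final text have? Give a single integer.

Answer: 10

Derivation:
Hunk 1: at line 6 remove [npbb,joqbt] add [leb,yydl] -> 10 lines: gbkri sumxx kobz mcy rsuz lgi leb yydl jxsen krmv
Hunk 2: at line 3 remove [rsuz,lgi,leb] add [hgy,otp,cfgik] -> 10 lines: gbkri sumxx kobz mcy hgy otp cfgik yydl jxsen krmv
Hunk 3: at line 2 remove [kobz,mcy,hgy] add [ksgu] -> 8 lines: gbkri sumxx ksgu otp cfgik yydl jxsen krmv
Hunk 4: at line 5 remove [yydl] add [dht,yjj,kyktl] -> 10 lines: gbkri sumxx ksgu otp cfgik dht yjj kyktl jxsen krmv
Final line count: 10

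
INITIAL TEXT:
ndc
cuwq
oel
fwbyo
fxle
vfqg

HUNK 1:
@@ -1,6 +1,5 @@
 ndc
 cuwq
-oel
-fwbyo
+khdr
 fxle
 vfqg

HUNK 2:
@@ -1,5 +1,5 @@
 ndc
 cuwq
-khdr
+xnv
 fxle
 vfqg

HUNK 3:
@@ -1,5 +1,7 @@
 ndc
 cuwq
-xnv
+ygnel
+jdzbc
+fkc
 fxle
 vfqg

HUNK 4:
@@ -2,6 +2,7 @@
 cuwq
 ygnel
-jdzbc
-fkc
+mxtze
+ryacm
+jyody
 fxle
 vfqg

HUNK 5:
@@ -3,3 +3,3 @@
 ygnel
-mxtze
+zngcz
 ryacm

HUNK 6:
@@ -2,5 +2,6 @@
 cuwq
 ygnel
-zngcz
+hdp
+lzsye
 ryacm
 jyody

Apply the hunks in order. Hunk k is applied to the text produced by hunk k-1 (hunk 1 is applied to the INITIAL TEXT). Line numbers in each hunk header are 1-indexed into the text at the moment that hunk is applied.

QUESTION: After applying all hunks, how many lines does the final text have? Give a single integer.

Answer: 9

Derivation:
Hunk 1: at line 1 remove [oel,fwbyo] add [khdr] -> 5 lines: ndc cuwq khdr fxle vfqg
Hunk 2: at line 1 remove [khdr] add [xnv] -> 5 lines: ndc cuwq xnv fxle vfqg
Hunk 3: at line 1 remove [xnv] add [ygnel,jdzbc,fkc] -> 7 lines: ndc cuwq ygnel jdzbc fkc fxle vfqg
Hunk 4: at line 2 remove [jdzbc,fkc] add [mxtze,ryacm,jyody] -> 8 lines: ndc cuwq ygnel mxtze ryacm jyody fxle vfqg
Hunk 5: at line 3 remove [mxtze] add [zngcz] -> 8 lines: ndc cuwq ygnel zngcz ryacm jyody fxle vfqg
Hunk 6: at line 2 remove [zngcz] add [hdp,lzsye] -> 9 lines: ndc cuwq ygnel hdp lzsye ryacm jyody fxle vfqg
Final line count: 9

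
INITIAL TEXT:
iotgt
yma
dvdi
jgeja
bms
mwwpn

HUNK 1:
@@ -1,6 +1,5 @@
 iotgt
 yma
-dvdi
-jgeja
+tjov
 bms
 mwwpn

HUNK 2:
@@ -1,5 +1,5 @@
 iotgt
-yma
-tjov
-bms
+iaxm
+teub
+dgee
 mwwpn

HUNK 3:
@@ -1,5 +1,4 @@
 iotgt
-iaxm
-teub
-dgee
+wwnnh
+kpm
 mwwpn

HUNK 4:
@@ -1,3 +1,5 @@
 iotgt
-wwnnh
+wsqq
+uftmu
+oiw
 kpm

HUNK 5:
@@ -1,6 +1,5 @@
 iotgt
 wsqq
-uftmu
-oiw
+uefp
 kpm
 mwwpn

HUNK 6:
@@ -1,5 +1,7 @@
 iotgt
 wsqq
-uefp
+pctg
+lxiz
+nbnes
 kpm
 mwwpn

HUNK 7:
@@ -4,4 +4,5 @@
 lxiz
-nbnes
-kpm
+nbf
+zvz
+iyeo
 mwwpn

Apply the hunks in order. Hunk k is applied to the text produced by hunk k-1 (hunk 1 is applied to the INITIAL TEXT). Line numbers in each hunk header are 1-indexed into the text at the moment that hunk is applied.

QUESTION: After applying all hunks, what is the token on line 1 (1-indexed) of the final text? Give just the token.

Hunk 1: at line 1 remove [dvdi,jgeja] add [tjov] -> 5 lines: iotgt yma tjov bms mwwpn
Hunk 2: at line 1 remove [yma,tjov,bms] add [iaxm,teub,dgee] -> 5 lines: iotgt iaxm teub dgee mwwpn
Hunk 3: at line 1 remove [iaxm,teub,dgee] add [wwnnh,kpm] -> 4 lines: iotgt wwnnh kpm mwwpn
Hunk 4: at line 1 remove [wwnnh] add [wsqq,uftmu,oiw] -> 6 lines: iotgt wsqq uftmu oiw kpm mwwpn
Hunk 5: at line 1 remove [uftmu,oiw] add [uefp] -> 5 lines: iotgt wsqq uefp kpm mwwpn
Hunk 6: at line 1 remove [uefp] add [pctg,lxiz,nbnes] -> 7 lines: iotgt wsqq pctg lxiz nbnes kpm mwwpn
Hunk 7: at line 4 remove [nbnes,kpm] add [nbf,zvz,iyeo] -> 8 lines: iotgt wsqq pctg lxiz nbf zvz iyeo mwwpn
Final line 1: iotgt

Answer: iotgt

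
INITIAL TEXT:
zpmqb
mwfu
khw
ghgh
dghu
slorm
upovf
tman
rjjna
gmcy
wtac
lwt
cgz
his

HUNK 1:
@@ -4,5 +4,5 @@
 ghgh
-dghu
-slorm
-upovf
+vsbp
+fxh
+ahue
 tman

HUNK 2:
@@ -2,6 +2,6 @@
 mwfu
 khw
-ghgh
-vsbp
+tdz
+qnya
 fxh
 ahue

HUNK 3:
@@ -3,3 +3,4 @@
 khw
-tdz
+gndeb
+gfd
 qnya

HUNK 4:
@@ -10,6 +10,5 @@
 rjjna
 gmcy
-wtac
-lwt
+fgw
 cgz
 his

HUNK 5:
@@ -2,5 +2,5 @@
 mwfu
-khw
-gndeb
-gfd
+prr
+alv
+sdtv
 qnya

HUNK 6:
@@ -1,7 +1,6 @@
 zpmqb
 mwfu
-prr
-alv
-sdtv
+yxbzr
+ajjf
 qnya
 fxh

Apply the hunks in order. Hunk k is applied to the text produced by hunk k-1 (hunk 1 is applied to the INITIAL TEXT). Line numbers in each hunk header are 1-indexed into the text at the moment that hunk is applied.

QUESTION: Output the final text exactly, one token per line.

Hunk 1: at line 4 remove [dghu,slorm,upovf] add [vsbp,fxh,ahue] -> 14 lines: zpmqb mwfu khw ghgh vsbp fxh ahue tman rjjna gmcy wtac lwt cgz his
Hunk 2: at line 2 remove [ghgh,vsbp] add [tdz,qnya] -> 14 lines: zpmqb mwfu khw tdz qnya fxh ahue tman rjjna gmcy wtac lwt cgz his
Hunk 3: at line 3 remove [tdz] add [gndeb,gfd] -> 15 lines: zpmqb mwfu khw gndeb gfd qnya fxh ahue tman rjjna gmcy wtac lwt cgz his
Hunk 4: at line 10 remove [wtac,lwt] add [fgw] -> 14 lines: zpmqb mwfu khw gndeb gfd qnya fxh ahue tman rjjna gmcy fgw cgz his
Hunk 5: at line 2 remove [khw,gndeb,gfd] add [prr,alv,sdtv] -> 14 lines: zpmqb mwfu prr alv sdtv qnya fxh ahue tman rjjna gmcy fgw cgz his
Hunk 6: at line 1 remove [prr,alv,sdtv] add [yxbzr,ajjf] -> 13 lines: zpmqb mwfu yxbzr ajjf qnya fxh ahue tman rjjna gmcy fgw cgz his

Answer: zpmqb
mwfu
yxbzr
ajjf
qnya
fxh
ahue
tman
rjjna
gmcy
fgw
cgz
his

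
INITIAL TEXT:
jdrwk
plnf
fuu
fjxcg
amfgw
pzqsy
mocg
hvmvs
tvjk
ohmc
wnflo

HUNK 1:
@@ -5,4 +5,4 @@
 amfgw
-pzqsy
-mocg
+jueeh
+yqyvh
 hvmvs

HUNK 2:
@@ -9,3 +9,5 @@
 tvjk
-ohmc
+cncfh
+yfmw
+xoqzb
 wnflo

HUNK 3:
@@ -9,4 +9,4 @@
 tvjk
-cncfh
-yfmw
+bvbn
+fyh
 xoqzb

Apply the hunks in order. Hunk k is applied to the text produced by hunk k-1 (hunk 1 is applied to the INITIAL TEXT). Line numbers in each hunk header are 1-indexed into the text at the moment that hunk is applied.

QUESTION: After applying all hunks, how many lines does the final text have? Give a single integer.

Hunk 1: at line 5 remove [pzqsy,mocg] add [jueeh,yqyvh] -> 11 lines: jdrwk plnf fuu fjxcg amfgw jueeh yqyvh hvmvs tvjk ohmc wnflo
Hunk 2: at line 9 remove [ohmc] add [cncfh,yfmw,xoqzb] -> 13 lines: jdrwk plnf fuu fjxcg amfgw jueeh yqyvh hvmvs tvjk cncfh yfmw xoqzb wnflo
Hunk 3: at line 9 remove [cncfh,yfmw] add [bvbn,fyh] -> 13 lines: jdrwk plnf fuu fjxcg amfgw jueeh yqyvh hvmvs tvjk bvbn fyh xoqzb wnflo
Final line count: 13

Answer: 13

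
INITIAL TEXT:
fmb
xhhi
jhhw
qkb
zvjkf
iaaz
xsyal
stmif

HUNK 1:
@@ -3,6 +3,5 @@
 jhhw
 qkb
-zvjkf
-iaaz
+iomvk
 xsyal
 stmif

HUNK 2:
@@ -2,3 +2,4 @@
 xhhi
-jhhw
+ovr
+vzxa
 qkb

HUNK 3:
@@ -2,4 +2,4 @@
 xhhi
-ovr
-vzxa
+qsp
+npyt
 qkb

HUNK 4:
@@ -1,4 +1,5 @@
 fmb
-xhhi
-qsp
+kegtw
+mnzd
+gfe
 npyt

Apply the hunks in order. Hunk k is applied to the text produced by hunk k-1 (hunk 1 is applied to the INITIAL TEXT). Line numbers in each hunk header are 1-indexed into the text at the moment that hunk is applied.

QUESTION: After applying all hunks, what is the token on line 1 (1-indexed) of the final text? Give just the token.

Answer: fmb

Derivation:
Hunk 1: at line 3 remove [zvjkf,iaaz] add [iomvk] -> 7 lines: fmb xhhi jhhw qkb iomvk xsyal stmif
Hunk 2: at line 2 remove [jhhw] add [ovr,vzxa] -> 8 lines: fmb xhhi ovr vzxa qkb iomvk xsyal stmif
Hunk 3: at line 2 remove [ovr,vzxa] add [qsp,npyt] -> 8 lines: fmb xhhi qsp npyt qkb iomvk xsyal stmif
Hunk 4: at line 1 remove [xhhi,qsp] add [kegtw,mnzd,gfe] -> 9 lines: fmb kegtw mnzd gfe npyt qkb iomvk xsyal stmif
Final line 1: fmb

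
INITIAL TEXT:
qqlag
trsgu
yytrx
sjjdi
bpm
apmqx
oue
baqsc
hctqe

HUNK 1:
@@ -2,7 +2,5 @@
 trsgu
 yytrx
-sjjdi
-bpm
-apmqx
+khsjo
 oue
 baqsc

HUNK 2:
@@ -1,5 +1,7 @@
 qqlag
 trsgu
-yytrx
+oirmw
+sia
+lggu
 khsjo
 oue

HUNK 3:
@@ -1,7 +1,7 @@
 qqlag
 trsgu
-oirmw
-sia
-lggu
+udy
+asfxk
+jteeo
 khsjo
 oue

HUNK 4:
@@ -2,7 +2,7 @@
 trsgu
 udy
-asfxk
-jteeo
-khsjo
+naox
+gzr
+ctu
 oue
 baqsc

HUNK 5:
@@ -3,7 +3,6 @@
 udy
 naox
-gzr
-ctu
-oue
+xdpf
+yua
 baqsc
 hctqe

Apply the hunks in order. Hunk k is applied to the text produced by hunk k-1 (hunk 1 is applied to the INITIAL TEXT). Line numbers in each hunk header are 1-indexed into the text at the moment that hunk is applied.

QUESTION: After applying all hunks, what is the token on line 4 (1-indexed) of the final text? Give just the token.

Answer: naox

Derivation:
Hunk 1: at line 2 remove [sjjdi,bpm,apmqx] add [khsjo] -> 7 lines: qqlag trsgu yytrx khsjo oue baqsc hctqe
Hunk 2: at line 1 remove [yytrx] add [oirmw,sia,lggu] -> 9 lines: qqlag trsgu oirmw sia lggu khsjo oue baqsc hctqe
Hunk 3: at line 1 remove [oirmw,sia,lggu] add [udy,asfxk,jteeo] -> 9 lines: qqlag trsgu udy asfxk jteeo khsjo oue baqsc hctqe
Hunk 4: at line 2 remove [asfxk,jteeo,khsjo] add [naox,gzr,ctu] -> 9 lines: qqlag trsgu udy naox gzr ctu oue baqsc hctqe
Hunk 5: at line 3 remove [gzr,ctu,oue] add [xdpf,yua] -> 8 lines: qqlag trsgu udy naox xdpf yua baqsc hctqe
Final line 4: naox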